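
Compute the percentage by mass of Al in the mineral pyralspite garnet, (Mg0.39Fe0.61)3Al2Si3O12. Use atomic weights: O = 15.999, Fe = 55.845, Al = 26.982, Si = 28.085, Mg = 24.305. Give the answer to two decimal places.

Molar mass of (Mg0.39Fe0.61)3Al2Si3O12: 1.17*24.305 + 1.83*55.845 + 2*26.982 + 3*28.085 + 12*15.999 = 460.840 g/mol.
Mass of Al per formula unit: 2 × 26.982 = 53.964 g.
Weight fraction Al = 53.964 / 460.840 = 0.1171.

11.71 weight percent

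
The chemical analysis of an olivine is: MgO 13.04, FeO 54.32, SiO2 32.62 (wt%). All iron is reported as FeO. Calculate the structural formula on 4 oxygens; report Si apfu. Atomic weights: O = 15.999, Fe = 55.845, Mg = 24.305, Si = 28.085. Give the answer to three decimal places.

MgO (M=40.304): mol = 0.32354; Mg = 0.32354, O = 0.32354.
FeO (M=71.844): mol = 0.75608; Fe = 0.75608, O = 0.75608.
SiO2 (M=60.083): mol = 0.54292; Si = 0.54292, O = 1.08584.
ΣO = 2.16546; factor = 4/ΣO = 1.84718.
Si apfu = 0.54292 × 1.84718 = 1.003.

1.003 Si apfu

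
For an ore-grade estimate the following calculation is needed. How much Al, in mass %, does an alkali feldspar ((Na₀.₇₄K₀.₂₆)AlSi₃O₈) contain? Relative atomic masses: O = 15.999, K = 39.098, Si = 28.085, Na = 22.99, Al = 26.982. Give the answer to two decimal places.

10.13 mass %

M((Na₀.₇₄K₀.₂₆)AlSi₃O₈) = 266.407 g/mol.
Al contributes 1 × 26.982 = 26.982 g per mole.
26.982/266.407 = 0.1013 → 10.13%.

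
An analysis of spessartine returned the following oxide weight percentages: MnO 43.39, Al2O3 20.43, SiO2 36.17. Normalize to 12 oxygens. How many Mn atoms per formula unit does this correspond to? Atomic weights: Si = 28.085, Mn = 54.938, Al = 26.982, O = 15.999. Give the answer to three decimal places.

MnO (M=70.937): mol = 0.61167; Mn = 0.61167, O = 0.61167.
Al2O3 (M=101.961): mol = 0.20037; Al = 0.40074, O = 0.60111.
SiO2 (M=60.083): mol = 0.60200; Si = 0.60200, O = 1.20400.
ΣO = 2.41678; factor = 12/ΣO = 4.96528.
Mn apfu = 0.61167 × 4.96528 = 3.037.

3.037 Mn apfu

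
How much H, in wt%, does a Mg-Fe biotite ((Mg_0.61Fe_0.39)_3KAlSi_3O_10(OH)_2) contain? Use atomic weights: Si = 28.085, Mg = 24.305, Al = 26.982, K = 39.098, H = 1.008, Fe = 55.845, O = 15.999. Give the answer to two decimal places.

Molar mass of (Mg_0.61Fe_0.39)_3KAlSi_3O_10(OH)_2: 1.83*24.305 + 1.17*55.845 + 1*39.098 + 1*26.982 + 3*28.085 + 12*15.999 + 2*1.008 = 454.156 g/mol.
Mass of H per formula unit: 2 × 1.008 = 2.016 g.
Weight fraction H = 2.016 / 454.156 = 0.0044.

0.44 wt%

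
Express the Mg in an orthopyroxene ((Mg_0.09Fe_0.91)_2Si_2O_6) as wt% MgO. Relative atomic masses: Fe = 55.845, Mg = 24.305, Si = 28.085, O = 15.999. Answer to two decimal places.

Molar mass of (Mg_0.09Fe_0.91)_2Si_2O_6 = 0.18×24.305 + 1.82×55.845 + 2×28.085 + 6×15.999 = 258.177 g/mol.
Each formula unit contains 0.18 Mg, equivalent to 0.18/1 = 0.1800 mol MgO.
M(MgO) = 1×24.305 + 1×15.999 = 40.304 g/mol.
Mass of MgO per formula unit = 0.1800 × 40.304 = 7.255 g.
MgO wt% = 7.255 / 258.177 × 100 = 2.81%.

2.81 wt%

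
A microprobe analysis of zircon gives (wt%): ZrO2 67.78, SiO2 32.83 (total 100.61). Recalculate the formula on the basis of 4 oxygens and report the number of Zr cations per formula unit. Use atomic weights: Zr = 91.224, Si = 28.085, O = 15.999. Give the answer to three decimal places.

ZrO2 (M=123.222): mol = 0.55006; Zr = 0.55006, O = 1.10012.
SiO2 (M=60.083): mol = 0.54641; Si = 0.54641, O = 1.09282.
ΣO = 2.19294; factor = 4/ΣO = 1.82404.
Zr apfu = 0.55006 × 1.82404 = 1.003.

1.003 Zr apfu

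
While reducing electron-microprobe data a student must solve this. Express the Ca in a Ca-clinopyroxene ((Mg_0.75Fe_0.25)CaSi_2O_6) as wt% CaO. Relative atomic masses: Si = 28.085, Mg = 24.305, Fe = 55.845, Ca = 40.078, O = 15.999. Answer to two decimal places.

M((Mg_0.75Fe_0.25)CaSi_2O_6) = 224.432 g/mol; M(CaO) = 56.077 g/mol.
Moles CaO per formula unit = 1 Ca ÷ 1 = 1.0000.
CaO fraction = (1.0000 × 56.077) / 224.432 = 56.077/224.432 = 0.2499.

24.99 wt%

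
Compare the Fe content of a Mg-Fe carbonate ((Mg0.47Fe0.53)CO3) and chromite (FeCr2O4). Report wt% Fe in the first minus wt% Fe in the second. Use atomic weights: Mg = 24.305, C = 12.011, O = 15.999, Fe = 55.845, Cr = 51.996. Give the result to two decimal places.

First mineral: 29.598 g Fe in 101.029 g formula = 29.30 wt% Fe.
Second mineral: 55.845 g Fe in 223.833 g formula = 24.95 wt% Fe.
29.30% − 24.95% gives a difference of 4.35 percentage points.

4.35 percentage points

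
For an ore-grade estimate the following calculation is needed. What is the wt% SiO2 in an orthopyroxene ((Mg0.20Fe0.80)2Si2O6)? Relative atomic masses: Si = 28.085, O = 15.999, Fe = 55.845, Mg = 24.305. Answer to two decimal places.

Molar mass of (Mg0.20Fe0.80)2Si2O6 = 0.40*24.305 + 1.60*55.845 + 2*28.085 + 6*15.999 = 251.238 g/mol.
Each formula unit contains 2 Si, equivalent to 2/1 = 2.0000 mol SiO2.
M(SiO2) = 1×28.085 + 2×15.999 = 60.083 g/mol.
Mass of SiO2 per formula unit = 2.0000 × 60.083 = 120.166 g.
SiO2 wt% = 120.166 / 251.238 × 100 = 47.83%.

47.83 wt%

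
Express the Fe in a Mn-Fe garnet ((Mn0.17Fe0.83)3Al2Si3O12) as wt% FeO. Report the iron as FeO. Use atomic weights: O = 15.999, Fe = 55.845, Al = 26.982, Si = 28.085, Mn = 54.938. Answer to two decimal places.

Formula mass = 497.279 g/mol.
2.49 Fe → 2.4900 mol FeO per formula unit; M(FeO) = 71.844, so FeO mass = 178.892 g.
178.892/497.279 × 100 = 35.97 wt%.

35.97 wt%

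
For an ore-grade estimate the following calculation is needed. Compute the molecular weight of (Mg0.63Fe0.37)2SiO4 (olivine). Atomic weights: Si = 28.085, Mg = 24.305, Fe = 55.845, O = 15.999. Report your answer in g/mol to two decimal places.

M = 1.26×24.305 + 0.74×55.845 + 1×28.085 + 4×15.999

164.03 g/mol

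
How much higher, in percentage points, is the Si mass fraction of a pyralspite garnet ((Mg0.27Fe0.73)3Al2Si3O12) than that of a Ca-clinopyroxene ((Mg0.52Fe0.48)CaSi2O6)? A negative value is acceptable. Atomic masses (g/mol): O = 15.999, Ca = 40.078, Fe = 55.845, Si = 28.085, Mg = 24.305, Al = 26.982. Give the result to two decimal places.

Si in (Mg0.27Fe0.73)3Al2Si3O12: molar mass 472.195 g/mol; 3×28.085 = 84.255 g → 17.84 wt%.
Si in (Mg0.52Fe0.48)CaSi2O6: molar mass 231.686 g/mol; 2×28.085 = 56.170 g → 24.24 wt%.
Difference = 17.84 − 24.24 = -6.40 percentage points.

-6.40 percentage points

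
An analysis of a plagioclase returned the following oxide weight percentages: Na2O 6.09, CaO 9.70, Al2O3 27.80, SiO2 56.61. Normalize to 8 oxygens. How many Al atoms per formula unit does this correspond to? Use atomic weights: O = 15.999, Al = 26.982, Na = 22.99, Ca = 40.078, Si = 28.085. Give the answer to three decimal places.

Na2O: 6.09/61.979 = 0.09826 mol → 0.19652 mol Na, 0.09826 mol O.
CaO: 9.70/56.077 = 0.17298 mol → 0.17298 mol Ca, 0.17298 mol O.
Al2O3: 27.80/101.961 = 0.27265 mol → 0.54530 mol Al, 0.81795 mol O.
SiO2: 56.61/60.083 = 0.94220 mol → 0.94220 mol Si, 1.88440 mol O.
Total oxygen = 2.97359 mol. Normalization factor = 8/2.97359 = 2.69035.
Al per 8 O = 0.54530 × 2.69035 = 1.467.

1.467 Al apfu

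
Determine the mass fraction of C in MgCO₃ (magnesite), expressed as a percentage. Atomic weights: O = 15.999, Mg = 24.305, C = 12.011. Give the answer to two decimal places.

Formula mass = 1*24.305 + 1*12.011 + 3*15.999 = 84.313 g/mol, of which 12.011 g is C.
So C makes up 12.011/84.313 = 0.1425 of the mass, i.e. 14.25%.

14.25 weight percent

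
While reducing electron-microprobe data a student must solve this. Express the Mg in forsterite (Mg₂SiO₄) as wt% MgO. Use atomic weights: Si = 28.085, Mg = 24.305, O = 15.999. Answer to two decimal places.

57.29 wt%

Molar mass of Mg₂SiO₄ = 2×24.305 + 1×28.085 + 4×15.999 = 140.691 g/mol.
Each formula unit contains 2 Mg, equivalent to 2/1 = 2.0000 mol MgO.
M(MgO) = 1×24.305 + 1×15.999 = 40.304 g/mol.
Mass of MgO per formula unit = 2.0000 × 40.304 = 80.608 g.
MgO wt% = 80.608 / 140.691 × 100 = 57.29%.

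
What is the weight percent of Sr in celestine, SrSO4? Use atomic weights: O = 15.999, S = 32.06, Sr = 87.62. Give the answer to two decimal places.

Formula mass = 1·87.62 + 1·32.06 + 4·15.999 = 183.676 g/mol, of which 87.620 g is Sr.
So Sr makes up 87.620/183.676 = 0.4770 of the mass, i.e. 47.70%.

47.70 weight percent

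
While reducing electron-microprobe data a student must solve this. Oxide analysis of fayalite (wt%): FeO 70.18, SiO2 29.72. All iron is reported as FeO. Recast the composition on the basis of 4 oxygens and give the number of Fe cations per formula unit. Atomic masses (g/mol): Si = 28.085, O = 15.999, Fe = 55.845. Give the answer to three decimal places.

1.987 Fe apfu

FeO (M=71.844): mol = 0.97684; Fe = 0.97684, O = 0.97684.
SiO2 (M=60.083): mol = 0.49465; Si = 0.49465, O = 0.98930.
ΣO = 1.96614; factor = 4/ΣO = 2.03444.
Fe apfu = 0.97684 × 2.03444 = 1.987.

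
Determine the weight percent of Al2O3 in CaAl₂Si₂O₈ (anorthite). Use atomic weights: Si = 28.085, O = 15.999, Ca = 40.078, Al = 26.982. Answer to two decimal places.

36.65 wt%

Formula mass = 278.204 g/mol.
2 Al → 1.0000 mol Al2O3 per formula unit; M(Al2O3) = 101.961, so Al2O3 mass = 101.961 g.
101.961/278.204 × 100 = 36.65 wt%.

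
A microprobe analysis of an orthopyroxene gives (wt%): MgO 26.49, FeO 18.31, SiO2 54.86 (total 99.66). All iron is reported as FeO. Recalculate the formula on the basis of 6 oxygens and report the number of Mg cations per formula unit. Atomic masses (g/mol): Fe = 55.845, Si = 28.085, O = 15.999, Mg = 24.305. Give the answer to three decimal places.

MgO: 26.49/40.304 = 0.65725 mol → 0.65725 mol Mg, 0.65725 mol O.
FeO: 18.31/71.844 = 0.25486 mol → 0.25486 mol Fe, 0.25486 mol O.
SiO2: 54.86/60.083 = 0.91307 mol → 0.91307 mol Si, 1.82614 mol O.
Total oxygen = 2.73825 mol. Normalization factor = 6/2.73825 = 2.19118.
Mg per 6 O = 0.65725 × 2.19118 = 1.440.

1.440 Mg apfu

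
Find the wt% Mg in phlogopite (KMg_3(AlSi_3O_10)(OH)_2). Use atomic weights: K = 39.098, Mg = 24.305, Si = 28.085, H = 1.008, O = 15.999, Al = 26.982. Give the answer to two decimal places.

Molar mass of KMg_3(AlSi_3O_10)(OH)_2: 1·39.098 + 3·24.305 + 1·26.982 + 3·28.085 + 12·15.999 + 2·1.008 = 417.254 g/mol.
Mass of Mg per formula unit: 3 × 24.305 = 72.915 g.
Weight fraction Mg = 72.915 / 417.254 = 0.1747.

17.47 weight percent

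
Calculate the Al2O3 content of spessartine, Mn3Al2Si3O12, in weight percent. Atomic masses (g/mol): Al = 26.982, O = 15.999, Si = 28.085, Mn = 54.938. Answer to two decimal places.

20.60 wt%

M(Mn3Al2Si3O12) = 495.021 g/mol; M(Al2O3) = 101.961 g/mol.
Moles Al2O3 per formula unit = 2 Al ÷ 2 = 1.0000.
Al2O3 fraction = (1.0000 × 101.961) / 495.021 = 101.961/495.021 = 0.2060.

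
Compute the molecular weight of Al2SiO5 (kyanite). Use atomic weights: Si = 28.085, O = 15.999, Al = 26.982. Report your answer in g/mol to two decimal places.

The formula mass is the sum 2(26.982) + 1(28.085) + 5(15.999).

162.04 g/mol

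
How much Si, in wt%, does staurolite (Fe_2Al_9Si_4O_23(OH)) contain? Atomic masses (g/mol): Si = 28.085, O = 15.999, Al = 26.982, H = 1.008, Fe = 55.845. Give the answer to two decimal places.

M(Fe_2Al_9Si_4O_23(OH)) = 851.852 g/mol.
Si contributes 4 × 28.085 = 112.340 g per mole.
112.340/851.852 = 0.1319 → 13.19%.

13.19 wt%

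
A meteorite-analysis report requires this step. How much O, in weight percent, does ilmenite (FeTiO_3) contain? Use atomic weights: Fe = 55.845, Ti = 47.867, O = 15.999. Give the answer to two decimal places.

31.64 weight percent

Formula mass = 1·55.845 + 1·47.867 + 3·15.999 = 151.709 g/mol, of which 47.997 g is O.
So O makes up 47.997/151.709 = 0.3164 of the mass, i.e. 31.64%.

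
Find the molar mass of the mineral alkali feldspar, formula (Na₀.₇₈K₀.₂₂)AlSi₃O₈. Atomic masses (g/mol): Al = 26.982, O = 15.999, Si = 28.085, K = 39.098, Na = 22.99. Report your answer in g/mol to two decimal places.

M = 0.78(22.99) + 0.22(39.098) + 1(26.982) + 3(28.085) + 8(15.999)

265.76 g/mol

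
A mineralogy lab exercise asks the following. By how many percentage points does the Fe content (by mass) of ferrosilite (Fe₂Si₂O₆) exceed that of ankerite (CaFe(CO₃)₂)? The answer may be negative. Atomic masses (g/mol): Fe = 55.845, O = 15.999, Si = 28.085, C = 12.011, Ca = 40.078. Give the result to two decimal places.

16.47 percentage points

Fe in Fe₂Si₂O₆: molar mass 263.854 g/mol; 2×55.845 = 111.690 g → 42.33 wt%.
Fe in CaFe(CO₃)₂: molar mass 215.939 g/mol; 1×55.845 = 55.845 g → 25.86 wt%.
Difference = 42.33 − 25.86 = 16.47 percentage points.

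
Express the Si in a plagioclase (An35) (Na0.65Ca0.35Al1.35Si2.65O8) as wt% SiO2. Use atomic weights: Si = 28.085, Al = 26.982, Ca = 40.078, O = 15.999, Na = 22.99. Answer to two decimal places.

Formula mass = 267.814 g/mol.
2.65 Si → 2.6500 mol SiO2 per formula unit; M(SiO2) = 60.083, so SiO2 mass = 159.220 g.
159.220/267.814 × 100 = 59.45 wt%.

59.45 wt%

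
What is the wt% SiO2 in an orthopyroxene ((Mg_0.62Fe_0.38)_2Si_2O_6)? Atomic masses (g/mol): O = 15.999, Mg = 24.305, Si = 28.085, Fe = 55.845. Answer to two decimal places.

Molar mass of (Mg_0.62Fe_0.38)_2Si_2O_6 = 1.24*24.305 + 0.76*55.845 + 2*28.085 + 6*15.999 = 224.744 g/mol.
Each formula unit contains 2 Si, equivalent to 2/1 = 2.0000 mol SiO2.
M(SiO2) = 1×28.085 + 2×15.999 = 60.083 g/mol.
Mass of SiO2 per formula unit = 2.0000 × 60.083 = 120.166 g.
SiO2 wt% = 120.166 / 224.744 × 100 = 53.47%.

53.47 wt%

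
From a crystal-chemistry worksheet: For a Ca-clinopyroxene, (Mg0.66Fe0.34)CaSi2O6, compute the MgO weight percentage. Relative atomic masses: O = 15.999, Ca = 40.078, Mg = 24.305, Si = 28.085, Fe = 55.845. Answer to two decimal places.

Formula mass = 227.271 g/mol.
0.66 Mg → 0.6600 mol MgO per formula unit; M(MgO) = 40.304, so MgO mass = 26.601 g.
26.601/227.271 × 100 = 11.70 wt%.

11.70 wt%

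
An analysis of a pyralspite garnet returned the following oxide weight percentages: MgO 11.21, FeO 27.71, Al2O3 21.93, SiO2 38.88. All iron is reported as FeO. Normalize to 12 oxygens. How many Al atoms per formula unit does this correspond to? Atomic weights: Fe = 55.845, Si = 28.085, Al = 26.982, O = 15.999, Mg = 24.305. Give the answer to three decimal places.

1.983 Al apfu

MgO: 11.21/40.304 = 0.27814 mol → 0.27814 mol Mg, 0.27814 mol O.
FeO: 27.71/71.844 = 0.38570 mol → 0.38570 mol Fe, 0.38570 mol O.
Al2O3: 21.93/101.961 = 0.21508 mol → 0.43016 mol Al, 0.64524 mol O.
SiO2: 38.88/60.083 = 0.64710 mol → 0.64710 mol Si, 1.29420 mol O.
Total oxygen = 2.60328 mol. Normalization factor = 12/2.60328 = 4.60957.
Al per 12 O = 0.43016 × 4.60957 = 1.983.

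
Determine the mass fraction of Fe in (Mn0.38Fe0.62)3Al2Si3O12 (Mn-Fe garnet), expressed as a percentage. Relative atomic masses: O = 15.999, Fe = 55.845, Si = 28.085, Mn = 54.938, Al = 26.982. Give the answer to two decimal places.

20.91 wt%

Formula mass = 1.14×54.938 + 1.86×55.845 + 2×26.982 + 3×28.085 + 12×15.999 = 496.708 g/mol, of which 103.872 g is Fe.
So Fe makes up 103.872/496.708 = 0.2091 of the mass, i.e. 20.91%.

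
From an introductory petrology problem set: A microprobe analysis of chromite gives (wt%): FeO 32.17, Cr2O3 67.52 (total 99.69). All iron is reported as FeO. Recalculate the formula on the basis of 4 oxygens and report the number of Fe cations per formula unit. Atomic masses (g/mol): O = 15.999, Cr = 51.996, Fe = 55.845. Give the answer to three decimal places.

1.006 Fe apfu

FeO (M=71.844): mol = 0.44778; Fe = 0.44778, O = 0.44778.
Cr2O3 (M=151.989): mol = 0.44424; Cr = 0.88848, O = 1.33272.
ΣO = 1.78050; factor = 4/ΣO = 2.24656.
Fe apfu = 0.44778 × 2.24656 = 1.006.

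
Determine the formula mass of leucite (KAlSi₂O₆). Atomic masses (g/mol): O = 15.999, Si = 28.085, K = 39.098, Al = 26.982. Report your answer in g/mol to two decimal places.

K: 1 × 39.098 = 39.0980
Al: 1 × 26.982 = 26.9820
Si: 2 × 28.085 = 56.1700
O: 6 × 15.999 = 95.9940
Summing the contributions gives the formula mass.

218.24 g/mol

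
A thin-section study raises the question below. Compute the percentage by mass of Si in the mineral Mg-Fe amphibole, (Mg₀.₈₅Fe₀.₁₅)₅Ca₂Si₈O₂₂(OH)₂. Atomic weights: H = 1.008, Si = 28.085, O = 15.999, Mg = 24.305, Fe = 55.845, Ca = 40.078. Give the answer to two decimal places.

Formula mass = 4.25*24.305 + 0.75*55.845 + 2*40.078 + 8*28.085 + 24*15.999 + 2*1.008 = 836.008 g/mol, of which 224.680 g is Si.
So Si makes up 224.680/836.008 = 0.2688 of the mass, i.e. 26.88%.

26.88 mass %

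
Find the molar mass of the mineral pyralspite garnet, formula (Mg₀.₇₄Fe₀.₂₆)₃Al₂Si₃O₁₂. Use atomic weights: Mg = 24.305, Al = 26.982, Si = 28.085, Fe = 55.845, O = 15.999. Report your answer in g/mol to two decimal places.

M = 2.22(24.305) + 0.78(55.845) + 2(26.982) + 3(28.085) + 12(15.999)

427.72 g/mol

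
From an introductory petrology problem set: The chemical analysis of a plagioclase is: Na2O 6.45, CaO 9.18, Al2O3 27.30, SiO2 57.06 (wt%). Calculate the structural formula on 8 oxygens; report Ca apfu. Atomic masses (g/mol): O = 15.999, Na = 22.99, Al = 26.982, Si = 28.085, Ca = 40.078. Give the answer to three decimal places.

Na2O: 6.45/61.979 = 0.10407 mol → 0.20814 mol Na, 0.10407 mol O.
CaO: 9.18/56.077 = 0.16370 mol → 0.16370 mol Ca, 0.16370 mol O.
Al2O3: 27.30/101.961 = 0.26775 mol → 0.53550 mol Al, 0.80325 mol O.
SiO2: 57.06/60.083 = 0.94969 mol → 0.94969 mol Si, 1.89938 mol O.
Total oxygen = 2.97040 mol. Normalization factor = 8/2.97040 = 2.69324.
Ca per 8 O = 0.16370 × 2.69324 = 0.441.

0.441 Ca apfu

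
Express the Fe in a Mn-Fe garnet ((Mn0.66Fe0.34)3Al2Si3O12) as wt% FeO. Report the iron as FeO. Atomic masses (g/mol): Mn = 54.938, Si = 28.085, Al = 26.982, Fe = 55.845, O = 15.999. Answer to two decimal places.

Molar mass of (Mn0.66Fe0.34)3Al2Si3O12 = 1.98×54.938 + 1.02×55.845 + 2×26.982 + 3×28.085 + 12×15.999 = 495.946 g/mol.
Each formula unit contains 1.02 Fe, equivalent to 1.02/1 = 1.0200 mol FeO.
M(FeO) = 1×55.845 + 1×15.999 = 71.844 g/mol.
Mass of FeO per formula unit = 1.0200 × 71.844 = 73.281 g.
FeO wt% = 73.281 / 495.946 × 100 = 14.78%.

14.78 wt%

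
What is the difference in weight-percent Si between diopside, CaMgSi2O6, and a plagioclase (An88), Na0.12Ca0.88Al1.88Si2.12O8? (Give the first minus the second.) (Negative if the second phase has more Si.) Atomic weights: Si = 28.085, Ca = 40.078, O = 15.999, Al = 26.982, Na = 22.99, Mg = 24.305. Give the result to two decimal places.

4.39 percentage points

First mineral: 56.170 g Si in 216.547 g formula = 25.94 wt% Si.
Second mineral: 59.540 g Si in 276.286 g formula = 21.55 wt% Si.
25.94% − 21.55% gives a difference of 4.39 percentage points.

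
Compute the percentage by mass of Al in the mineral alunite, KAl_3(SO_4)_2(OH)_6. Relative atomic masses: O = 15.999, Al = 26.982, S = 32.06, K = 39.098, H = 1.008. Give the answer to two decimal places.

19.54 weight percent

Formula mass = 1·39.098 + 3·26.982 + 2·32.06 + 14·15.999 + 6·1.008 = 414.198 g/mol, of which 80.946 g is Al.
So Al makes up 80.946/414.198 = 0.1954 of the mass, i.e. 19.54%.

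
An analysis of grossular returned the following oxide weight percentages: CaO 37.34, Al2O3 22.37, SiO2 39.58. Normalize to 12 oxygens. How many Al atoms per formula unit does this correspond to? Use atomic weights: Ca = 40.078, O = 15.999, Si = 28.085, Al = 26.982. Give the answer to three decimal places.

CaO: 37.34/56.077 = 0.66587 mol → 0.66587 mol Ca, 0.66587 mol O.
Al2O3: 22.37/101.961 = 0.21940 mol → 0.43880 mol Al, 0.65820 mol O.
SiO2: 39.58/60.083 = 0.65876 mol → 0.65876 mol Si, 1.31752 mol O.
Total oxygen = 2.64159 mol. Normalization factor = 12/2.64159 = 4.54272.
Al per 12 O = 0.43880 × 4.54272 = 1.993.

1.993 Al apfu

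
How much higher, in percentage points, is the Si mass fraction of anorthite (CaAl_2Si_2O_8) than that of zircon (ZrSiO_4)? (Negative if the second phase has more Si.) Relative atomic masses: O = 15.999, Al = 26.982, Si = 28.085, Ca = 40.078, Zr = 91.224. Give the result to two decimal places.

M(CaAl_2Si_2O_8) = 278.204 g/mol, so wt% Si = 56.170/278.204 × 100 = 20.19%.
M(ZrSiO_4) = 183.305 g/mol, so wt% Si = 28.085/183.305 × 100 = 15.32%.
20.19 − 15.32 = 4.87 pp.

4.87 percentage points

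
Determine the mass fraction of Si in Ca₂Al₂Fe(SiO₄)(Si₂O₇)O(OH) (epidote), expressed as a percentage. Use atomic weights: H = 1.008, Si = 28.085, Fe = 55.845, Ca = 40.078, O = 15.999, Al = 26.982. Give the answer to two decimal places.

Molar mass of Ca₂Al₂Fe(SiO₄)(Si₂O₇)O(OH): 2×40.078 + 2×26.982 + 1×55.845 + 3×28.085 + 13×15.999 + 1×1.008 = 483.215 g/mol.
Mass of Si per formula unit: 3 × 28.085 = 84.255 g.
Weight fraction Si = 84.255 / 483.215 = 0.1744.

17.44 wt%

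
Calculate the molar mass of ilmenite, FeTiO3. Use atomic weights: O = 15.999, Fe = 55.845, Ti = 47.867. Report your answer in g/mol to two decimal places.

The formula mass is the sum 1·55.845 + 1·47.867 + 3·15.999.

151.71 g/mol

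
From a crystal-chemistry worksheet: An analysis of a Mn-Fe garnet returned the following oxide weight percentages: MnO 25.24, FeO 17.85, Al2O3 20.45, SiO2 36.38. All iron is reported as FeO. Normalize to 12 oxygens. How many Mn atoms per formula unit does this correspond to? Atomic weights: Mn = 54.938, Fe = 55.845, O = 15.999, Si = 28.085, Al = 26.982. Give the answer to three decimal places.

MnO: 25.24/70.937 = 0.35581 mol → 0.35581 mol Mn, 0.35581 mol O.
FeO: 17.85/71.844 = 0.24845 mol → 0.24845 mol Fe, 0.24845 mol O.
Al2O3: 20.45/101.961 = 0.20057 mol → 0.40114 mol Al, 0.60171 mol O.
SiO2: 36.38/60.083 = 0.60550 mol → 0.60550 mol Si, 1.21100 mol O.
Total oxygen = 2.41697 mol. Normalization factor = 12/2.41697 = 4.96489.
Mn per 12 O = 0.35581 × 4.96489 = 1.767.

1.767 Mn apfu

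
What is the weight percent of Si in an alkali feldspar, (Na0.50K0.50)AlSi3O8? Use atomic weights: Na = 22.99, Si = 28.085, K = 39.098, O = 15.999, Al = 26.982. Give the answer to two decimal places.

31.17 wt%

Molar mass of (Na0.50K0.50)AlSi3O8: 0.50·22.99 + 0.50·39.098 + 1·26.982 + 3·28.085 + 8·15.999 = 270.273 g/mol.
Mass of Si per formula unit: 3 × 28.085 = 84.255 g.
Weight fraction Si = 84.255 / 270.273 = 0.3117.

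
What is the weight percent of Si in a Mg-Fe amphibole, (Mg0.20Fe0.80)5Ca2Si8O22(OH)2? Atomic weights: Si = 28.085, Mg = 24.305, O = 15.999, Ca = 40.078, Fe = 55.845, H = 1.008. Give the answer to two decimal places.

Formula mass = 1×24.305 + 4×55.845 + 2×40.078 + 8×28.085 + 24×15.999 + 2×1.008 = 938.513 g/mol, of which 224.680 g is Si.
So Si makes up 224.680/938.513 = 0.2394 of the mass, i.e. 23.94%.

23.94 wt%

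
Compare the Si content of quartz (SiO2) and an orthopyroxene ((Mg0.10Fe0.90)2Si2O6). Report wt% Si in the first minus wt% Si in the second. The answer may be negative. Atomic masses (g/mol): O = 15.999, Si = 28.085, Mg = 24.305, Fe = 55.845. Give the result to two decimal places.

24.93 percentage points

Si in SiO2: molar mass 60.083 g/mol; 1×28.085 = 28.085 g → 46.74 wt%.
Si in (Mg0.10Fe0.90)2Si2O6: molar mass 257.546 g/mol; 2×28.085 = 56.170 g → 21.81 wt%.
Difference = 46.74 − 21.81 = 24.93 percentage points.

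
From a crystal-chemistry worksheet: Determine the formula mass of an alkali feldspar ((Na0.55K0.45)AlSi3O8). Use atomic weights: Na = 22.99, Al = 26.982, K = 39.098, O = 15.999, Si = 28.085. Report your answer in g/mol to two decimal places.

269.47 g/mol

The formula mass is the sum 0.55×22.99 + 0.45×39.098 + 1×26.982 + 3×28.085 + 8×15.999.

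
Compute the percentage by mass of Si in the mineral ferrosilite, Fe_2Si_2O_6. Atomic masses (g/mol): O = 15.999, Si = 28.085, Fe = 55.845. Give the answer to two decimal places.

21.29 mass %

Formula mass = 2×55.845 + 2×28.085 + 6×15.999 = 263.854 g/mol, of which 56.170 g is Si.
So Si makes up 56.170/263.854 = 0.2129 of the mass, i.e. 21.29%.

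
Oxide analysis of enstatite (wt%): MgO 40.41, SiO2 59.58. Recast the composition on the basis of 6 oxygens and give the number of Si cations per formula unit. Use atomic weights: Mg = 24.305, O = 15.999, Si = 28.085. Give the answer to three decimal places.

MgO (M=40.304): mol = 1.00263; Mg = 1.00263, O = 1.00263.
SiO2 (M=60.083): mol = 0.99163; Si = 0.99163, O = 1.98326.
ΣO = 2.98589; factor = 6/ΣO = 2.00945.
Si apfu = 0.99163 × 2.00945 = 1.993.

1.993 Si apfu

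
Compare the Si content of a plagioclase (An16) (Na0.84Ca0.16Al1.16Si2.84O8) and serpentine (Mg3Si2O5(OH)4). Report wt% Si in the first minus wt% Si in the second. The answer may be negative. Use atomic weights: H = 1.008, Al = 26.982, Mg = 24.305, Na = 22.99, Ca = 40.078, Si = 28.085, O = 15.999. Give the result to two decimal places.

9.85 percentage points

M(Na0.84Ca0.16Al1.16Si2.84O8) = 264.777 g/mol, so wt% Si = 79.761/264.777 × 100 = 30.12%.
M(Mg3Si2O5(OH)4) = 277.108 g/mol, so wt% Si = 56.170/277.108 × 100 = 20.27%.
30.12 − 20.27 = 9.85 pp.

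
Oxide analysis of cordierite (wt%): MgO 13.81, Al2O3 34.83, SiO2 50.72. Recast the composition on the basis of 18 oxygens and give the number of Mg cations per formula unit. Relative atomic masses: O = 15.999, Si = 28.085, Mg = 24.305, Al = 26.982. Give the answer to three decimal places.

2.018 Mg apfu

13.81 wt% MgO ÷ 40.304 g/mol = 0.34265 mol, giving 0.34265 Mg and 0.34265 O.
34.83 wt% Al2O3 ÷ 101.961 g/mol = 0.34160 mol, giving 0.68320 Al and 1.02480 O.
50.72 wt% SiO2 ÷ 60.083 g/mol = 0.84417 mol, giving 0.84417 Si and 1.68834 O.
Oxygen sums to 3.05579; scaling by 18/3.05579 = 5.89046 puts the formula on 18 O.
Mg: 0.34265 × 5.89046 = 2.018 atoms per formula unit.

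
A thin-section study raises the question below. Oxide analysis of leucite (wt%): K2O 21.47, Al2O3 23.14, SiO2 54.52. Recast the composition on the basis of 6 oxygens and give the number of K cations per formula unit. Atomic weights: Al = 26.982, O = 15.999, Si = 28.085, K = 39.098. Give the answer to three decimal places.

K2O: 21.47/94.195 = 0.22793 mol → 0.45586 mol K, 0.22793 mol O.
Al2O3: 23.14/101.961 = 0.22695 mol → 0.45390 mol Al, 0.68085 mol O.
SiO2: 54.52/60.083 = 0.90741 mol → 0.90741 mol Si, 1.81482 mol O.
Total oxygen = 2.72360 mol. Normalization factor = 6/2.72360 = 2.20297.
K per 6 O = 0.45586 × 2.20297 = 1.004.

1.004 K apfu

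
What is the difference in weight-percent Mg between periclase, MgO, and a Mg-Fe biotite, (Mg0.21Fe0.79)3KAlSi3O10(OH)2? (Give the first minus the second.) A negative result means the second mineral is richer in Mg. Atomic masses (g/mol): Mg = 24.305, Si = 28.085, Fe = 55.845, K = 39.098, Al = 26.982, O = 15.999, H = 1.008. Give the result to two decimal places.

Mg in MgO: molar mass 40.304 g/mol; 1×24.305 = 24.305 g → 60.30 wt%.
Mg in (Mg0.21Fe0.79)3KAlSi3O10(OH)2: molar mass 492.004 g/mol; 0.63×24.305 = 15.312 g → 3.11 wt%.
Difference = 60.30 − 3.11 = 57.19 percentage points.

57.19 percentage points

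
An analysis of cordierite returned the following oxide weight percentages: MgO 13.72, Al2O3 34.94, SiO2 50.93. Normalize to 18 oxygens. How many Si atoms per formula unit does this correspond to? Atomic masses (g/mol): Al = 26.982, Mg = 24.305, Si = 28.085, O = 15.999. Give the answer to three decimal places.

4.980 Si apfu

MgO: 13.72/40.304 = 0.34041 mol → 0.34041 mol Mg, 0.34041 mol O.
Al2O3: 34.94/101.961 = 0.34268 mol → 0.68536 mol Al, 1.02804 mol O.
SiO2: 50.93/60.083 = 0.84766 mol → 0.84766 mol Si, 1.69532 mol O.
Total oxygen = 3.06377 mol. Normalization factor = 18/3.06377 = 5.87511.
Si per 18 O = 0.84766 × 5.87511 = 4.980.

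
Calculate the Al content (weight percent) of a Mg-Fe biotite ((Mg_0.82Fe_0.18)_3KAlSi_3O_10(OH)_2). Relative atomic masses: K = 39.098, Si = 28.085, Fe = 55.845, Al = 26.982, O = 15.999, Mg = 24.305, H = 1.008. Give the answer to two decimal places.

M((Mg_0.82Fe_0.18)_3KAlSi_3O_10(OH)_2) = 434.286 g/mol.
Al contributes 1 × 26.982 = 26.982 g per mole.
26.982/434.286 = 0.0621 → 6.21%.

6.21 weight percent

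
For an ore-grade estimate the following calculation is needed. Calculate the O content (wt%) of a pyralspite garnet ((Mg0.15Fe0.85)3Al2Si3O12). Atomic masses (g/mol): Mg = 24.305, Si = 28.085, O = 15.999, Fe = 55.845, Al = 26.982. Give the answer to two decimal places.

Molar mass of (Mg0.15Fe0.85)3Al2Si3O12: 0.45×24.305 + 2.55×55.845 + 2×26.982 + 3×28.085 + 12×15.999 = 483.549 g/mol.
Mass of O per formula unit: 12 × 15.999 = 191.988 g.
Weight fraction O = 191.988 / 483.549 = 0.3970.

39.70 wt%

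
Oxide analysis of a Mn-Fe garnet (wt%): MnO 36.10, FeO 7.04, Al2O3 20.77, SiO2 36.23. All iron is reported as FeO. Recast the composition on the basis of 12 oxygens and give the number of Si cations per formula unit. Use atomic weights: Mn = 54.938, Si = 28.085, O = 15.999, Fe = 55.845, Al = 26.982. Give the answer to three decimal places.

2.985 Si apfu

MnO: 36.10/70.937 = 0.50890 mol → 0.50890 mol Mn, 0.50890 mol O.
FeO: 7.04/71.844 = 0.09799 mol → 0.09799 mol Fe, 0.09799 mol O.
Al2O3: 20.77/101.961 = 0.20371 mol → 0.40742 mol Al, 0.61113 mol O.
SiO2: 36.23/60.083 = 0.60300 mol → 0.60300 mol Si, 1.20600 mol O.
Total oxygen = 2.42402 mol. Normalization factor = 12/2.42402 = 4.95045.
Si per 12 O = 0.60300 × 4.95045 = 2.985.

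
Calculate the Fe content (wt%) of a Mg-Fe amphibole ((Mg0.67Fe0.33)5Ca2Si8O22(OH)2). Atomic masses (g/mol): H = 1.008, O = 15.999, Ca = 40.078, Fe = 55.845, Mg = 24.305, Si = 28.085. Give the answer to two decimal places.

10.66 wt%

Molar mass of (Mg0.67Fe0.33)5Ca2Si8O22(OH)2: 3.35·24.305 + 1.65·55.845 + 2·40.078 + 8·28.085 + 24·15.999 + 2·1.008 = 864.394 g/mol.
Mass of Fe per formula unit: 1.65 × 55.845 = 92.144 g.
Weight fraction Fe = 92.144 / 864.394 = 0.1066.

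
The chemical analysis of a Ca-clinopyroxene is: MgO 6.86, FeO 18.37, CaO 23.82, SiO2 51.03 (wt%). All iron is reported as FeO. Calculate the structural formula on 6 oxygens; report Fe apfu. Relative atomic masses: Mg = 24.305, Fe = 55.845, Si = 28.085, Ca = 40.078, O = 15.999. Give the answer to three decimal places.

6.86 wt% MgO ÷ 40.304 g/mol = 0.17021 mol, giving 0.17021 Mg and 0.17021 O.
18.37 wt% FeO ÷ 71.844 g/mol = 0.25569 mol, giving 0.25569 Fe and 0.25569 O.
23.82 wt% CaO ÷ 56.077 g/mol = 0.42477 mol, giving 0.42477 Ca and 0.42477 O.
51.03 wt% SiO2 ÷ 60.083 g/mol = 0.84933 mol, giving 0.84933 Si and 1.69866 O.
Oxygen sums to 2.54933; scaling by 6/2.54933 = 2.35356 puts the formula on 6 O.
Fe: 0.25569 × 2.35356 = 0.602 atoms per formula unit.

0.602 Fe apfu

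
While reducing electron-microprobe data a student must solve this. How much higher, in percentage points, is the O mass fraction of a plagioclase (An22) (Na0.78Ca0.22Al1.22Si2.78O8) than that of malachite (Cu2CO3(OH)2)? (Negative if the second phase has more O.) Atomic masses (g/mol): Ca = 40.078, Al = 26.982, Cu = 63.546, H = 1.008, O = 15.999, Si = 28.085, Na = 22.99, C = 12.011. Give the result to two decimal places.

O in Na0.78Ca0.22Al1.22Si2.78O8: molar mass 265.736 g/mol; 8×15.999 = 127.992 g → 48.17 wt%.
O in Cu2CO3(OH)2: molar mass 221.114 g/mol; 5×15.999 = 79.995 g → 36.18 wt%.
Difference = 48.17 − 36.18 = 11.99 percentage points.

11.99 percentage points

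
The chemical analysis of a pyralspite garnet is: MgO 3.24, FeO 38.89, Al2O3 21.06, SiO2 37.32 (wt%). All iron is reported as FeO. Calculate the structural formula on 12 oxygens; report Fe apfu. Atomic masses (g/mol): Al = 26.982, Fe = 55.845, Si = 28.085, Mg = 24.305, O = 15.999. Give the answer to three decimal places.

3.24 wt% MgO ÷ 40.304 g/mol = 0.08039 mol, giving 0.08039 Mg and 0.08039 O.
38.89 wt% FeO ÷ 71.844 g/mol = 0.54131 mol, giving 0.54131 Fe and 0.54131 O.
21.06 wt% Al2O3 ÷ 101.961 g/mol = 0.20655 mol, giving 0.41310 Al and 0.61965 O.
37.32 wt% SiO2 ÷ 60.083 g/mol = 0.62114 mol, giving 0.62114 Si and 1.24228 O.
Oxygen sums to 2.48363; scaling by 12/2.48363 = 4.83164 puts the formula on 12 O.
Fe: 0.54131 × 4.83164 = 2.615 atoms per formula unit.

2.615 Fe apfu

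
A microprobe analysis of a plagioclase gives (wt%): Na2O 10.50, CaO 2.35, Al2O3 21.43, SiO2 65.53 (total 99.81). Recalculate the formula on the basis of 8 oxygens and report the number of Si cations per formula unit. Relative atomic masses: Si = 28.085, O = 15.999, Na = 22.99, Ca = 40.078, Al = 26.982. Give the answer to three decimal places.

10.50 wt% Na2O ÷ 61.979 g/mol = 0.16941 mol, giving 0.33882 Na and 0.16941 O.
2.35 wt% CaO ÷ 56.077 g/mol = 0.04191 mol, giving 0.04191 Ca and 0.04191 O.
21.43 wt% Al2O3 ÷ 101.961 g/mol = 0.21018 mol, giving 0.42036 Al and 0.63054 O.
65.53 wt% SiO2 ÷ 60.083 g/mol = 1.09066 mol, giving 1.09066 Si and 2.18132 O.
Oxygen sums to 3.02318; scaling by 8/3.02318 = 2.64622 puts the formula on 8 O.
Si: 1.09066 × 2.64622 = 2.886 atoms per formula unit.

2.886 Si apfu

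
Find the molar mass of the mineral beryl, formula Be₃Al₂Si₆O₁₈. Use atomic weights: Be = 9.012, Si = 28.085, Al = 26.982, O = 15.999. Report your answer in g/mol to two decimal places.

537.49 g/mol

The formula mass is the sum 3(9.012) + 2(26.982) + 6(28.085) + 18(15.999).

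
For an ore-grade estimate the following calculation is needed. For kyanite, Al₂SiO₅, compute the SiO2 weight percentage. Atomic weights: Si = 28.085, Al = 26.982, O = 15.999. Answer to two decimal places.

37.08 wt%

Formula mass = 162.044 g/mol.
1 Si → 1.0000 mol SiO2 per formula unit; M(SiO2) = 60.083, so SiO2 mass = 60.083 g.
60.083/162.044 × 100 = 37.08 wt%.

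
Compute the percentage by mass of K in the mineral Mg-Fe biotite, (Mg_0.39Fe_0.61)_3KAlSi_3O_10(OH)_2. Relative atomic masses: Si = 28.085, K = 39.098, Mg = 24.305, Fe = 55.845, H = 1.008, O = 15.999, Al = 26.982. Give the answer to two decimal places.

8.23 weight percent

M((Mg_0.39Fe_0.61)_3KAlSi_3O_10(OH)_2) = 474.972 g/mol.
K contributes 1 × 39.098 = 39.098 g per mole.
39.098/474.972 = 0.0823 → 8.23%.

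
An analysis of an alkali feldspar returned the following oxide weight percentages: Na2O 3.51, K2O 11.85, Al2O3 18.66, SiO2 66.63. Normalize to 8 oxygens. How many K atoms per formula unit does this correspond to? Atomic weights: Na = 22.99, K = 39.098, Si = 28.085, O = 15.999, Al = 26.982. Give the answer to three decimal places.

Na2O: 3.51/61.979 = 0.05663 mol → 0.11326 mol Na, 0.05663 mol O.
K2O: 11.85/94.195 = 0.12580 mol → 0.25160 mol K, 0.12580 mol O.
Al2O3: 18.66/101.961 = 0.18301 mol → 0.36602 mol Al, 0.54903 mol O.
SiO2: 66.63/60.083 = 1.10897 mol → 1.10897 mol Si, 2.21794 mol O.
Total oxygen = 2.94940 mol. Normalization factor = 8/2.94940 = 2.71242.
K per 8 O = 0.25160 × 2.71242 = 0.682.

0.682 K apfu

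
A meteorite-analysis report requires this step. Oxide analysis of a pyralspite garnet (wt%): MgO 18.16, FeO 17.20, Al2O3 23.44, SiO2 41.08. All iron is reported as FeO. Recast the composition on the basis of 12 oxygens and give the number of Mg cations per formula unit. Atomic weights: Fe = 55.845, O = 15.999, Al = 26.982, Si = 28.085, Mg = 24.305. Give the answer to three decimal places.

1.968 Mg apfu

MgO (M=40.304): mol = 0.45058; Mg = 0.45058, O = 0.45058.
FeO (M=71.844): mol = 0.23941; Fe = 0.23941, O = 0.23941.
Al2O3 (M=101.961): mol = 0.22989; Al = 0.45978, O = 0.68967.
SiO2 (M=60.083): mol = 0.68372; Si = 0.68372, O = 1.36744.
ΣO = 2.74710; factor = 12/ΣO = 4.36824.
Mg apfu = 0.45058 × 4.36824 = 1.968.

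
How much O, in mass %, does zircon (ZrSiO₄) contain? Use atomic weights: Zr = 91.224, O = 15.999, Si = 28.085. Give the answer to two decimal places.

34.91 mass %

Molar mass of ZrSiO₄: 1*91.224 + 1*28.085 + 4*15.999 = 183.305 g/mol.
Mass of O per formula unit: 4 × 15.999 = 63.996 g.
Weight fraction O = 63.996 / 183.305 = 0.3491.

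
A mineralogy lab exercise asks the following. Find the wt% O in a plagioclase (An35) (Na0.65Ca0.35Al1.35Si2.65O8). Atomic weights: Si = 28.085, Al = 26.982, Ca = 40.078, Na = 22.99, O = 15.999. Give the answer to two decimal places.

M(Na0.65Ca0.35Al1.35Si2.65O8) = 267.814 g/mol.
O contributes 8 × 15.999 = 127.992 g per mole.
127.992/267.814 = 0.4779 → 47.79%.

47.79 weight percent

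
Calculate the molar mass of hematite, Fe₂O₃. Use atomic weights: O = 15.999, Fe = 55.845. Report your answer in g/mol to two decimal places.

Fe: 2 × 55.845 = 111.6900
O: 3 × 15.999 = 47.9970
Summing the contributions gives the formula mass.

159.69 g/mol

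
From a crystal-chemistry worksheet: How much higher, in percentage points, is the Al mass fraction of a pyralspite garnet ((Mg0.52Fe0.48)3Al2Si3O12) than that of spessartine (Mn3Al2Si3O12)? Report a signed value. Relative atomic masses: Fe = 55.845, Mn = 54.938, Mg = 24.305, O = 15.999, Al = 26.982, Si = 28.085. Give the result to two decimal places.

1.13 percentage points

First mineral: 53.964 g Al in 448.540 g formula = 12.03 wt% Al.
Second mineral: 53.964 g Al in 495.021 g formula = 10.90 wt% Al.
12.03% − 10.90% gives a difference of 1.13 percentage points.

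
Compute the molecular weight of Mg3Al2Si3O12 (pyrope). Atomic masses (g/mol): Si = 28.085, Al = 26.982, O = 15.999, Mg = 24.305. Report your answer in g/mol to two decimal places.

403.12 g/mol

The formula mass is the sum 3×24.305 + 2×26.982 + 3×28.085 + 12×15.999.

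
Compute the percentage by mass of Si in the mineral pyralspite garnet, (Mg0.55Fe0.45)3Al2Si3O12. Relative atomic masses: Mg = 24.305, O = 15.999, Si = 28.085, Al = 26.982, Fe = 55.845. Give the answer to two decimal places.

Formula mass = 1.65*24.305 + 1.35*55.845 + 2*26.982 + 3*28.085 + 12*15.999 = 445.701 g/mol, of which 84.255 g is Si.
So Si makes up 84.255/445.701 = 0.1890 of the mass, i.e. 18.90%.

18.90 mass %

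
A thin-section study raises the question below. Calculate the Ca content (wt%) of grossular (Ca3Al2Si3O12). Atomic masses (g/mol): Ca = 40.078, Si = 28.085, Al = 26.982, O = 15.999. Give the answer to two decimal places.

26.69 wt%

M(Ca3Al2Si3O12) = 450.441 g/mol.
Ca contributes 3 × 40.078 = 120.234 g per mole.
120.234/450.441 = 0.2669 → 26.69%.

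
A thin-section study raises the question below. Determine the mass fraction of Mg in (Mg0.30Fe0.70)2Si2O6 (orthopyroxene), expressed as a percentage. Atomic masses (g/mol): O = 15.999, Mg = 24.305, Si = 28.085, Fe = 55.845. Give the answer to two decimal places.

M((Mg0.30Fe0.70)2Si2O6) = 244.930 g/mol.
Mg contributes 0.60 × 24.305 = 14.583 g per mole.
14.583/244.930 = 0.0595 → 5.95%.

5.95 wt%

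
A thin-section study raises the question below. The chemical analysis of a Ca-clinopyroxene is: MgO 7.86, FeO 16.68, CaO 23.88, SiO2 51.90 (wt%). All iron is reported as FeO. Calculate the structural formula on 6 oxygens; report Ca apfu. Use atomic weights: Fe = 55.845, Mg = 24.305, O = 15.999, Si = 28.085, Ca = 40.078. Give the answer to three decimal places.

0.990 Ca apfu

MgO (M=40.304): mol = 0.19502; Mg = 0.19502, O = 0.19502.
FeO (M=71.844): mol = 0.23217; Fe = 0.23217, O = 0.23217.
CaO (M=56.077): mol = 0.42584; Ca = 0.42584, O = 0.42584.
SiO2 (M=60.083): mol = 0.86381; Si = 0.86381, O = 1.72762.
ΣO = 2.58065; factor = 6/ΣO = 2.32500.
Ca apfu = 0.42584 × 2.32500 = 0.990.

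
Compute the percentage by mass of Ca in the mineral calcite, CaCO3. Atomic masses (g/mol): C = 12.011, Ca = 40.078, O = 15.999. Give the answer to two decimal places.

40.04 weight percent

M(CaCO3) = 100.086 g/mol.
Ca contributes 1 × 40.078 = 40.078 g per mole.
40.078/100.086 = 0.4004 → 40.04%.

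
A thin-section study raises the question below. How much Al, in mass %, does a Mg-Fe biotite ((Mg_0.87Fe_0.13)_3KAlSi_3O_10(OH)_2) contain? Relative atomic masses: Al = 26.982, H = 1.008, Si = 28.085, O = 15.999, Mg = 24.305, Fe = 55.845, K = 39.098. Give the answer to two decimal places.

6.28 mass %

Molar mass of (Mg_0.87Fe_0.13)_3KAlSi_3O_10(OH)_2: 2.61×24.305 + 0.39×55.845 + 1×39.098 + 1×26.982 + 3×28.085 + 12×15.999 + 2×1.008 = 429.555 g/mol.
Mass of Al per formula unit: 1 × 26.982 = 26.982 g.
Weight fraction Al = 26.982 / 429.555 = 0.0628.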